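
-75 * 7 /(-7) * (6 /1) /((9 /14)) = 700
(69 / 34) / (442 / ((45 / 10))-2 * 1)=621 / 29444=0.02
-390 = -390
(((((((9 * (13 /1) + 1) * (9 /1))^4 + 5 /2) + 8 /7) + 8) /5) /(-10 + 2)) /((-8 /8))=17808449236867 /560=31800802208.69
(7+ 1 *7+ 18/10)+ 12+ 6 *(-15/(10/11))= -356/5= -71.20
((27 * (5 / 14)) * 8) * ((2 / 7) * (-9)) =-9720 / 49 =-198.37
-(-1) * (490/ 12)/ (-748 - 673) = -5/ 174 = -0.03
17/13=1.31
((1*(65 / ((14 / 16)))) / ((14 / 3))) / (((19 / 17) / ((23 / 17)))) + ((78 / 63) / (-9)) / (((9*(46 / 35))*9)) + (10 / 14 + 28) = 2247036058 / 46830231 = 47.98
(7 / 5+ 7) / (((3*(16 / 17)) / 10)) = 119 / 4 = 29.75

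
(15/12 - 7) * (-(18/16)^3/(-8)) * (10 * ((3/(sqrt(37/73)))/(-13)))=251505 * sqrt(2701)/3940352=3.32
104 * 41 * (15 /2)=31980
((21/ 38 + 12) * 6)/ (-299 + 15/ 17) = -24327/ 96292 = -0.25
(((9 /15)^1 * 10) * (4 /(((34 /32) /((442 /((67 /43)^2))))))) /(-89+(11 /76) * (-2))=-17987072 /390543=-46.06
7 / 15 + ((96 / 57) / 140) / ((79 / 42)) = 10651 / 22515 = 0.47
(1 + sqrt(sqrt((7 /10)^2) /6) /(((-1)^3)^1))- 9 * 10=-89- sqrt(105) /30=-89.34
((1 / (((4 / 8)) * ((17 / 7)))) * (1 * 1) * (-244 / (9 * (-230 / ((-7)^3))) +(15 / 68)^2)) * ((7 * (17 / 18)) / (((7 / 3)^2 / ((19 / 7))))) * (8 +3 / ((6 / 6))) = -40391973061 / 33500880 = -1205.70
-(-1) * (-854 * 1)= -854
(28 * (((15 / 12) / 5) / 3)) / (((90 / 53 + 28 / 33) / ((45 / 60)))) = 12243 / 17816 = 0.69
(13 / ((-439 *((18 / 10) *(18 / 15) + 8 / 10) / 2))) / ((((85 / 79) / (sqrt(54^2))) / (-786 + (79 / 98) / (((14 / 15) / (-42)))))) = 11172430035 / 13530419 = 825.73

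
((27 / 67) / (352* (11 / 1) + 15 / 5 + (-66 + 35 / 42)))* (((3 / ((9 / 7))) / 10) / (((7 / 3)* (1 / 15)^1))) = 243 / 1531553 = 0.00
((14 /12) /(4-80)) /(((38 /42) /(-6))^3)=583443 /130321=4.48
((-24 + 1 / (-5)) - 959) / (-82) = 2458 / 205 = 11.99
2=2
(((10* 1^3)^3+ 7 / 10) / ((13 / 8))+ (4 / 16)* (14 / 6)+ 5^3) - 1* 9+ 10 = 579071 / 780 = 742.40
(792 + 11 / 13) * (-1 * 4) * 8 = -329824 / 13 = -25371.08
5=5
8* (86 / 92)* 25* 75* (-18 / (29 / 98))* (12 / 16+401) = -228551557500 / 667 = -342656008.25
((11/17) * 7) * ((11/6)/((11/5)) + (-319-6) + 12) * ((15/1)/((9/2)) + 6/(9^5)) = -4731314126/1003833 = -4713.25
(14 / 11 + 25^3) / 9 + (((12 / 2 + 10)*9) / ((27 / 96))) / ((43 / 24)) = 8607739 / 4257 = 2022.02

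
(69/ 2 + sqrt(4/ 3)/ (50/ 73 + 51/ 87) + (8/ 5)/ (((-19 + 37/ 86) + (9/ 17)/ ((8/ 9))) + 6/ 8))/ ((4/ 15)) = 10585* sqrt(3)/ 5382 + 103971741/ 805816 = 132.43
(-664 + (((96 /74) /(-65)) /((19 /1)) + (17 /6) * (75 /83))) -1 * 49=-5388956403 /7585370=-710.44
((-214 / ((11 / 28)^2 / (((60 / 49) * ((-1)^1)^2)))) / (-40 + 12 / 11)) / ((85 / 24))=2304 / 187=12.32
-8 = -8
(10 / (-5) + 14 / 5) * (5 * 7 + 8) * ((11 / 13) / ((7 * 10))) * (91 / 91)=0.42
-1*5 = -5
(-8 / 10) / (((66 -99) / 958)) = 3832 / 165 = 23.22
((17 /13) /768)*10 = 0.02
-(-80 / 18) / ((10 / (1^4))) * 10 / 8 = 5 / 9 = 0.56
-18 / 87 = -6 / 29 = -0.21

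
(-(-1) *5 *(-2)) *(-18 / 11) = 180 / 11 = 16.36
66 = 66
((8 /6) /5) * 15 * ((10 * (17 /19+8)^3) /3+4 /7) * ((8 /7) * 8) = 86517488128 /1008273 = 85807.60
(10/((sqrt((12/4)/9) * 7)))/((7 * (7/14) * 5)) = 4 * sqrt(3)/49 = 0.14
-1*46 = -46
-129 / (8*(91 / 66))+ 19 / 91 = -4181 / 364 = -11.49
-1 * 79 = -79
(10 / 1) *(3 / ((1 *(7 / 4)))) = 120 / 7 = 17.14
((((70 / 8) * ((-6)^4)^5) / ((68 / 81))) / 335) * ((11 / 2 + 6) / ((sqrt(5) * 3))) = 195009578360995.33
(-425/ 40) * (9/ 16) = -765/ 128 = -5.98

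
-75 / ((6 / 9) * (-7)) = 225 / 14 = 16.07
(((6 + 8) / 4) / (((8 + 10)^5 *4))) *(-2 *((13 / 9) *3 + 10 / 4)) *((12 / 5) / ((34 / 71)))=-20377 / 642453120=-0.00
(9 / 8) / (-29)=-9 / 232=-0.04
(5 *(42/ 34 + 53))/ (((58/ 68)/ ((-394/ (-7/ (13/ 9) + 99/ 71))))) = 1676481820/ 46197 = 36289.84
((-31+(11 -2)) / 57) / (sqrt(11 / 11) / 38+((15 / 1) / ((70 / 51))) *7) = -11 / 2181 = -0.01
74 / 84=37 / 42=0.88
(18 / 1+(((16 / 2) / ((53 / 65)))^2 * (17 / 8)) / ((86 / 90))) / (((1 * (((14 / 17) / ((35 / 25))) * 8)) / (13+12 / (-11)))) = 31212703341 / 53146280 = 587.30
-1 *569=-569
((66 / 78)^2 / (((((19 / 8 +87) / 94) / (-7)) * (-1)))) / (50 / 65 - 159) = -5264 / 158015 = -0.03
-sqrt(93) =-9.64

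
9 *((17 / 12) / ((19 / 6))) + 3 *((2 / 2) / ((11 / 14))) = 3279 / 418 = 7.84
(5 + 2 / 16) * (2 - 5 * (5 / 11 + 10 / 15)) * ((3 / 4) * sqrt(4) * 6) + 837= 59019 / 88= 670.67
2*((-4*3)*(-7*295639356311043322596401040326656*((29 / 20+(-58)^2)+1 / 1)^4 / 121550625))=52481109462589484798831670000000000000000.00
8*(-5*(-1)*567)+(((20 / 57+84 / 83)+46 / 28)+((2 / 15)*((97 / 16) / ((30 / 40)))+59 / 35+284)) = 11410347736 / 496755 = 22969.77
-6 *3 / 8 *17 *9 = -1377 / 4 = -344.25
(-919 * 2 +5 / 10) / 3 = -1225 / 2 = -612.50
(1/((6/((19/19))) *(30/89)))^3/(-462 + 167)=-0.00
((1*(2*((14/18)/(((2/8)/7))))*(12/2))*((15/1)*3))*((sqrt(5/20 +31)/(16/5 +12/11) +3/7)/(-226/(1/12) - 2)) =-202125*sqrt(5)/80063 - 2520/1357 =-7.50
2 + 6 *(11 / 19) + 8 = 256 / 19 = 13.47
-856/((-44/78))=16692/11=1517.45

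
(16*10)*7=1120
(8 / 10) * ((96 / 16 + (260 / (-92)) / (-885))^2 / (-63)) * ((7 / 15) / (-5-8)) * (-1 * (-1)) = 2389058884 / 145428434775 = 0.02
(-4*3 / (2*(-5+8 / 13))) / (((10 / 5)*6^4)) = 13 / 24624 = 0.00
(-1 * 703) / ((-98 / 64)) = 22496 / 49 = 459.10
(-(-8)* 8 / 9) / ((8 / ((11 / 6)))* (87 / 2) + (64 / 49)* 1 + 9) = 34496 / 970803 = 0.04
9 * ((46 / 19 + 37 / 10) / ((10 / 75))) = 31401 / 76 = 413.17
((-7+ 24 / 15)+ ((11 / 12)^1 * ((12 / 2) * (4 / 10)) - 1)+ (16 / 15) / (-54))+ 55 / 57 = -25046 / 7695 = -3.25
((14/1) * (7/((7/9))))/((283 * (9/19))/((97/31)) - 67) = -116109/22262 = -5.22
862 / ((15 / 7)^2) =42238 / 225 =187.72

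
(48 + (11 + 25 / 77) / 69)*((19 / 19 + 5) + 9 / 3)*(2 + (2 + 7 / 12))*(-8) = -2558960 / 161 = -15894.16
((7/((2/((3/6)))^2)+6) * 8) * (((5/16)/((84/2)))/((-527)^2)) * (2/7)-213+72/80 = -1385476664993/6532186080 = -212.10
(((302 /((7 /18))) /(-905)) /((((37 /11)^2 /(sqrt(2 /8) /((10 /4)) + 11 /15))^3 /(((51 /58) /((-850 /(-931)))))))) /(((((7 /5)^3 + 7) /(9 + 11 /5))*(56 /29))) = -6973338874348 /25251558601576875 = -0.00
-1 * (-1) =1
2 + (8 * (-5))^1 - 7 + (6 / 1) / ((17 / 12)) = -693 / 17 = -40.76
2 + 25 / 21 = 67 / 21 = 3.19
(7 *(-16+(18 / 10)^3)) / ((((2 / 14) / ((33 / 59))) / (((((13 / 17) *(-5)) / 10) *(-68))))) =-53435382 / 7375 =-7245.48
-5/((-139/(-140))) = -700/139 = -5.04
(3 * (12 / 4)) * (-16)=-144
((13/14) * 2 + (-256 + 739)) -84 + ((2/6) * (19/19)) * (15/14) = 5617/14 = 401.21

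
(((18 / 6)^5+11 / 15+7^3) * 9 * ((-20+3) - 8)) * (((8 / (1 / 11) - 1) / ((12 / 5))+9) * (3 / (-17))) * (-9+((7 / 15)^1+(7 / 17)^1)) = -9897190953 / 1156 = -8561583.87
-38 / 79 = -0.48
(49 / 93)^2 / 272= 2401 / 2352528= 0.00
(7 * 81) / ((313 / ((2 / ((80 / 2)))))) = 567 / 6260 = 0.09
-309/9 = -103/3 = -34.33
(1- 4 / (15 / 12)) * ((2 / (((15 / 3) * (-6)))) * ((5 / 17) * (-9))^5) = -27064125 / 1419857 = -19.06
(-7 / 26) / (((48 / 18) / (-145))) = 3045 / 208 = 14.64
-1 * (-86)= 86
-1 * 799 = -799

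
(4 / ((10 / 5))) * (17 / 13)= 34 / 13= 2.62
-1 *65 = -65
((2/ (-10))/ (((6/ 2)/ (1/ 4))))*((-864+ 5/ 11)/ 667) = 413/ 19140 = 0.02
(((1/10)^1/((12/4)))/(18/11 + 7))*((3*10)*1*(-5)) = -11/19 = -0.58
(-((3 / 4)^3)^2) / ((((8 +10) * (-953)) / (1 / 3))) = 0.00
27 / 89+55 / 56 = 6407 / 4984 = 1.29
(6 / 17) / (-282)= -1 / 799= -0.00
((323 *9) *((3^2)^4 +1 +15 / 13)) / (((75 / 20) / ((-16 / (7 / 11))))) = -58203938496 / 455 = -127920743.95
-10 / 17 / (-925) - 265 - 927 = -3748838 / 3145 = -1192.00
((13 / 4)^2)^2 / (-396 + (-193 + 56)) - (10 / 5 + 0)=-23189 / 10496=-2.21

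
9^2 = 81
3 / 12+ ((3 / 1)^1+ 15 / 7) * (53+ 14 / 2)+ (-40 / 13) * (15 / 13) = 1444543 / 4732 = 305.27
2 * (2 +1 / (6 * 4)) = 49 / 12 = 4.08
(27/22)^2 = 729/484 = 1.51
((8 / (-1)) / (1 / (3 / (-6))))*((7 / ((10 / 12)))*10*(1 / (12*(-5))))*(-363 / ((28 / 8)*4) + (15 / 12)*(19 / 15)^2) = 30143 / 225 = 133.97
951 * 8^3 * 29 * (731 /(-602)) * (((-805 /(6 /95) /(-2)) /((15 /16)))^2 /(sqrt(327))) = -21392771483955200 * sqrt(327) /8829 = -43815665417529.22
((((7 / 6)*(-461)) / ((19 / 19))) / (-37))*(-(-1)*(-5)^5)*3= -136275.34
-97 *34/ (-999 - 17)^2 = -1649/ 516128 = -0.00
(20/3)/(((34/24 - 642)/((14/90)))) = -0.00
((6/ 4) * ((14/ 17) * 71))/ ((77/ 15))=3195/ 187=17.09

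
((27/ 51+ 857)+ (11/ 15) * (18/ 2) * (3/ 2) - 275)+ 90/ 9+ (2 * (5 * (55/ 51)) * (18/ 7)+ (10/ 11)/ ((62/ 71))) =256135281/ 405790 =631.20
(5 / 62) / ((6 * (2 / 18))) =15 / 124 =0.12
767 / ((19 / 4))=161.47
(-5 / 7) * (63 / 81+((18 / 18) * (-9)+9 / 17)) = 5885 / 1071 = 5.49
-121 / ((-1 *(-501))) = -121 / 501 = -0.24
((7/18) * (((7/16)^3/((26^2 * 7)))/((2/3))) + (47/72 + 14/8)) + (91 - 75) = 1834394629/99680256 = 18.40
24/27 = 8/9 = 0.89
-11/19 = -0.58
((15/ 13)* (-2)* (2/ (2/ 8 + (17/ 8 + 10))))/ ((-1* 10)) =16/ 429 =0.04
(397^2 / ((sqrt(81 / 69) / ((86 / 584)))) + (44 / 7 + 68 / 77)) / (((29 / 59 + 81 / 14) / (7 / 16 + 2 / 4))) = 12213 / 11407 + 2798978231 *sqrt(69) / 7267296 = 3200.34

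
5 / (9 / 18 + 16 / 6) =30 / 19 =1.58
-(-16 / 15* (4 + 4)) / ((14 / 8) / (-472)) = -241664 / 105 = -2301.56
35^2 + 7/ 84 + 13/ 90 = 220541/ 180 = 1225.23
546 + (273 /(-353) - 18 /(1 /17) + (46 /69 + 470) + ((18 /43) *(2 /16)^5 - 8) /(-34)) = 18013589822149 /25366659072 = 710.13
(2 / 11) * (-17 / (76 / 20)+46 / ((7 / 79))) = 136902 / 1463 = 93.58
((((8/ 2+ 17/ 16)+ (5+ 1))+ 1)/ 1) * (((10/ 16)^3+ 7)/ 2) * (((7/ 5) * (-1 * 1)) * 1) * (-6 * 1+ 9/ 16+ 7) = -25054295/ 262144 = -95.57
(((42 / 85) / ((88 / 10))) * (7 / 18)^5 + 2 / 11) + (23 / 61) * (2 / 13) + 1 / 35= 1758083215067 / 6538138326720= 0.27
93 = 93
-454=-454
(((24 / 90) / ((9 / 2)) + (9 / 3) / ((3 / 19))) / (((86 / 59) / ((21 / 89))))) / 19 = 1062649 / 6544170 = 0.16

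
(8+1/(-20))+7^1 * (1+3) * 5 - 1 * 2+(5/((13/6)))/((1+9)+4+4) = 113941/780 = 146.08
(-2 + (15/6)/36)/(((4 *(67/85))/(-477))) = 626195/2144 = 292.07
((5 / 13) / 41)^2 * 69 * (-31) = -0.19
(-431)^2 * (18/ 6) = 557283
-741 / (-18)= 247 / 6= 41.17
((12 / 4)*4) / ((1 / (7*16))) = 1344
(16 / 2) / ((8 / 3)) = 3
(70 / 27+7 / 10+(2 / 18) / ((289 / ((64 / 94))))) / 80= 12076247 / 293392800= 0.04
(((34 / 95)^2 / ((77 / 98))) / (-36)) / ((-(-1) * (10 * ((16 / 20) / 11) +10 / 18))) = -4046 / 1146175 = -0.00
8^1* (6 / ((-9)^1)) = -16 / 3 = -5.33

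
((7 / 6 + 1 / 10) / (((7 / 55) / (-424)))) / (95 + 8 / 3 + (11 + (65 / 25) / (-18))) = -2658480 / 68369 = -38.88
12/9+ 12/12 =7/3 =2.33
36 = 36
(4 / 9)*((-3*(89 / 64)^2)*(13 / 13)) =-7921 / 3072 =-2.58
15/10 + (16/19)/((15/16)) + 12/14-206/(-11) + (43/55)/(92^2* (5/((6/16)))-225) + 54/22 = 362398321807/14829772650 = 24.44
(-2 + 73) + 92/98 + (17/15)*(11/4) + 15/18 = 74371/980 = 75.89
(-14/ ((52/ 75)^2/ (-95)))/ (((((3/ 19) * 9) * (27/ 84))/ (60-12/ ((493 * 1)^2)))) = 134352819475000/ 369677529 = 363432.48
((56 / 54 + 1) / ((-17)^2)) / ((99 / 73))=365 / 70227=0.01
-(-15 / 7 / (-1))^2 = -225 / 49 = -4.59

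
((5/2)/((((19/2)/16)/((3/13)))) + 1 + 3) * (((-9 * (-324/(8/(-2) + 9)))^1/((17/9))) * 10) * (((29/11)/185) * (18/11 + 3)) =5607607968/5529095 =1014.20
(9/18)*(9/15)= 3/10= 0.30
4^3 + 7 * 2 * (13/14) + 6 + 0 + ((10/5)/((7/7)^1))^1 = 85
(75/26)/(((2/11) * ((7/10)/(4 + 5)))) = 37125/182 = 203.98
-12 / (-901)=12 / 901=0.01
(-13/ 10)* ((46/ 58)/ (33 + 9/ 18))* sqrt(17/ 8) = -299* sqrt(34)/ 38860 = -0.04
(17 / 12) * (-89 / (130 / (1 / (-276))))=1513 / 430560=0.00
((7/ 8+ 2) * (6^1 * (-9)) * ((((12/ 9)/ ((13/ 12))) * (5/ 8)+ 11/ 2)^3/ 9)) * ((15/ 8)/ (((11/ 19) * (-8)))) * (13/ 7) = 85164139755/ 26650624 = 3195.58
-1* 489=-489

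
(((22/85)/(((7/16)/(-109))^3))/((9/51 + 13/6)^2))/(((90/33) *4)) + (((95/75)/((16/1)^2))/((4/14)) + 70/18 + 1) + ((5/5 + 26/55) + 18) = -66804.64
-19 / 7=-2.71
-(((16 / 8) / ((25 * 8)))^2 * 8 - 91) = 113749 / 1250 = 91.00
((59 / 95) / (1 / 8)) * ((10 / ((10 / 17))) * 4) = 32096 / 95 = 337.85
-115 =-115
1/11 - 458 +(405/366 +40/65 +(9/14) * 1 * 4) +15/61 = -55366429/122122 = -453.37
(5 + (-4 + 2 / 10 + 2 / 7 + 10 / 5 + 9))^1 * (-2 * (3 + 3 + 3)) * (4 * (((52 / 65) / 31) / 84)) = -10488 / 37975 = -0.28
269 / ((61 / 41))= 11029 / 61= 180.80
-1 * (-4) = 4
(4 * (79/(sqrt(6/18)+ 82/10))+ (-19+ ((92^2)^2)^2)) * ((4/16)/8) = 12876661527021470043/80288 - 1975 * sqrt(3)/40144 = 160380897855488.53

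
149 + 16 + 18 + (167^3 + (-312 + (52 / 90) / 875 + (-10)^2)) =183386463776 / 39375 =4657434.00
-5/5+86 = 85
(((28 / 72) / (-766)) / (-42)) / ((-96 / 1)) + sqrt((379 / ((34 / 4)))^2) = 44.59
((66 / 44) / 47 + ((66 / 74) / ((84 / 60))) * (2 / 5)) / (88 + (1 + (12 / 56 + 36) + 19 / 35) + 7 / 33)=1151865 / 506029871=0.00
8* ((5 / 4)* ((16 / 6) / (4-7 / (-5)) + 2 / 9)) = 580 / 81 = 7.16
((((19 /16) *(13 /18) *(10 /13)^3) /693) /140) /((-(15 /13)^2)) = -19 /6286896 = -0.00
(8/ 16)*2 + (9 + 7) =17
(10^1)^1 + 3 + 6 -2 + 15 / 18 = 107 / 6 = 17.83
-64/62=-32/31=-1.03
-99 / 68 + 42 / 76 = -1167 / 1292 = -0.90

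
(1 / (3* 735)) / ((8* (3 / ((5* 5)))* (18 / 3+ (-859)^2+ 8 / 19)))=95 / 148386208824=0.00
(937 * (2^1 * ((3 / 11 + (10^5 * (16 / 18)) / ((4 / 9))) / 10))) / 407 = 2061402811 / 22385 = 92088.58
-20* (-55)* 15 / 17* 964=15906000 / 17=935647.06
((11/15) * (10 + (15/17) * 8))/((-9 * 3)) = -0.46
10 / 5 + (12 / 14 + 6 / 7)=26 / 7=3.71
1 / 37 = 0.03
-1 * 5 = -5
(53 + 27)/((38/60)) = 2400/19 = 126.32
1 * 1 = 1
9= 9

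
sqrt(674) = 25.96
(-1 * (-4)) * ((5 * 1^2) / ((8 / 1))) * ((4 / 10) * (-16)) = -16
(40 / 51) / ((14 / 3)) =0.17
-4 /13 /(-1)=4 /13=0.31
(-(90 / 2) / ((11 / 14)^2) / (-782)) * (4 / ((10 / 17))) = 1764 / 2783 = 0.63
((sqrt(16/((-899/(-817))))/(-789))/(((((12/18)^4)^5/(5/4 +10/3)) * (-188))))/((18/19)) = 44983823445 * sqrt(734483)/93218733555712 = 0.41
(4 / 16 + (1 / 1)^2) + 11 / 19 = 139 / 76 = 1.83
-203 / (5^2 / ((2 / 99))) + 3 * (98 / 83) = 693952 / 205425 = 3.38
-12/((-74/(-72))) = -432/37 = -11.68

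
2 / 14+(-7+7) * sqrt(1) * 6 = 1 / 7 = 0.14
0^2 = 0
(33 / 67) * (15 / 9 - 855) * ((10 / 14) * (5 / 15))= -140800 / 1407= -100.07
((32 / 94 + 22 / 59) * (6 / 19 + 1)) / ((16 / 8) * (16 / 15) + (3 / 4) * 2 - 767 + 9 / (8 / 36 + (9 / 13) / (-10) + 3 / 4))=-3134635500 / 2516226430931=-0.00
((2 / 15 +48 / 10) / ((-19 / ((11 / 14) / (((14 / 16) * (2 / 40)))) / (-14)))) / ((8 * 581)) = 3256 / 231819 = 0.01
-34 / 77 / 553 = -34 / 42581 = -0.00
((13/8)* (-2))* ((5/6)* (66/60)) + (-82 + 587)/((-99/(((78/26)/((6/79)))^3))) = -497974109/1584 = -314377.59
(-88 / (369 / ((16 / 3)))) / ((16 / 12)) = -0.95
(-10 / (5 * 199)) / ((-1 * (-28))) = -1 / 2786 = -0.00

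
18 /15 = 6 /5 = 1.20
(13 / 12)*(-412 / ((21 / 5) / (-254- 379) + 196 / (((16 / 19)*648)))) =-1220525280 / 964061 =-1266.02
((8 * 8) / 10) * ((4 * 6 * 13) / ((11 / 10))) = 19968 / 11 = 1815.27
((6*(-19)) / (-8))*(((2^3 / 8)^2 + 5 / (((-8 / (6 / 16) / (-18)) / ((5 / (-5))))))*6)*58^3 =-429563457 / 8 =-53695432.12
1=1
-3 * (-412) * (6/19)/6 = 1236/19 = 65.05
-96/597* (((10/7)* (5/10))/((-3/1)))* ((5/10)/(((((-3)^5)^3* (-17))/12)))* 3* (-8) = -2560/113265488889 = -0.00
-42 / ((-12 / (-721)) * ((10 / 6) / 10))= -15141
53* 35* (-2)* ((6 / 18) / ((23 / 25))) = -92750 / 69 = -1344.20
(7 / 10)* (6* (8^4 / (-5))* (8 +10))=-1548288 / 25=-61931.52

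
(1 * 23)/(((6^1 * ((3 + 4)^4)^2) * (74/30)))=115/426595274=0.00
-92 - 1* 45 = -137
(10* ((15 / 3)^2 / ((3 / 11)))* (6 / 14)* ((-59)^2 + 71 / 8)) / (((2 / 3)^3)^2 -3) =-2544118875 / 5404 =-470784.40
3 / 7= 0.43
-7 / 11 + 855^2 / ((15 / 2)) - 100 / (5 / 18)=1068203 / 11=97109.36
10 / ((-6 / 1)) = -5 / 3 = -1.67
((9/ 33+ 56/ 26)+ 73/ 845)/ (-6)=-3893/ 9295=-0.42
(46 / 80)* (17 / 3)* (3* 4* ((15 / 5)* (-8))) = -4692 / 5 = -938.40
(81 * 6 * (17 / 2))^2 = 17065161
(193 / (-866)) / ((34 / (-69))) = 13317 / 29444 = 0.45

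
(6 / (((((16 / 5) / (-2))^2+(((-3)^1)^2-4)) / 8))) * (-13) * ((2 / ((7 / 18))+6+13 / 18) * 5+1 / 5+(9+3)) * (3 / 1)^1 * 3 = -23431720 / 441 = -53133.15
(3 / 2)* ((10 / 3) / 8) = 0.62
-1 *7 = -7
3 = 3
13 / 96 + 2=205 / 96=2.14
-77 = -77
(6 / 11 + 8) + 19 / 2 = 397 / 22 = 18.05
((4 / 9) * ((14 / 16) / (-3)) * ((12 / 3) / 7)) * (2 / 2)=-0.07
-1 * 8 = -8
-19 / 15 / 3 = -19 / 45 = -0.42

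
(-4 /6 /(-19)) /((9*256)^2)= 1 /151289856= 0.00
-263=-263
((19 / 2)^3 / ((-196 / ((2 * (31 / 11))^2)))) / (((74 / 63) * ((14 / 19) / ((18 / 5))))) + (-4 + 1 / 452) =-1154235956813 / 1983131920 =-582.03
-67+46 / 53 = -3505 / 53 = -66.13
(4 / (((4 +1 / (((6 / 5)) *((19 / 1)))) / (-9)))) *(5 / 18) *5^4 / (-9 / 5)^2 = -5937500 / 12447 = -477.02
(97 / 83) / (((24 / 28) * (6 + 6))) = 679 / 5976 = 0.11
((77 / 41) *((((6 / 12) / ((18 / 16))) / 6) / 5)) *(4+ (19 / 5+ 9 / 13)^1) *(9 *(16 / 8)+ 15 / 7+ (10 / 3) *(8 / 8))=1995664 / 359775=5.55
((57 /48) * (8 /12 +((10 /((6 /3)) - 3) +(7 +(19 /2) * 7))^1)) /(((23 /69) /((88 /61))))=95513 /244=391.45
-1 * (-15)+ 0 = 15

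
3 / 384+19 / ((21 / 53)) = 128917 / 2688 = 47.96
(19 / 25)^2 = 361 / 625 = 0.58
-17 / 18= -0.94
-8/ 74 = -4/ 37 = -0.11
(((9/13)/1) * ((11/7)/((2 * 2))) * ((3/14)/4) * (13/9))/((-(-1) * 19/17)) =561/29792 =0.02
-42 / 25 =-1.68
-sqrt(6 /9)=-sqrt(6) /3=-0.82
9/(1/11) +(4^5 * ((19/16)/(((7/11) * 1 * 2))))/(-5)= -92.09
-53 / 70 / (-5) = 53 / 350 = 0.15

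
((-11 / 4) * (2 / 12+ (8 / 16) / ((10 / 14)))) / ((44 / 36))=-39 / 20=-1.95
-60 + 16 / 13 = -764 / 13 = -58.77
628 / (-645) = -628 / 645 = -0.97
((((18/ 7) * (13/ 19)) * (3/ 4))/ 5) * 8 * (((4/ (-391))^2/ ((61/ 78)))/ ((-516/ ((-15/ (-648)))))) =-676/ 53333912779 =-0.00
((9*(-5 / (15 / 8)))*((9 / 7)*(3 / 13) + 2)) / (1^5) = -5016 / 91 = -55.12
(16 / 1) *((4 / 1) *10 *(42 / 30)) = 896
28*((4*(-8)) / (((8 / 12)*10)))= -672 / 5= -134.40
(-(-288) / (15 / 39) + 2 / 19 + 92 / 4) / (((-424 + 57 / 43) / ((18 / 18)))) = -3153233 / 1726625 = -1.83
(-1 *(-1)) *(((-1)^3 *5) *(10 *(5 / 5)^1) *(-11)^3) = 66550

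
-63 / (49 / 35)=-45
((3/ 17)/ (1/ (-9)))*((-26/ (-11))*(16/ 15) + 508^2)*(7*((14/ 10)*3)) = -56334631248/ 4675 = -12050188.50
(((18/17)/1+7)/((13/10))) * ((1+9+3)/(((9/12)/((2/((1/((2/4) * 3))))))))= 5480/17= 322.35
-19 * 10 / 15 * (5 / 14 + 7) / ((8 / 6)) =-1957 / 28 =-69.89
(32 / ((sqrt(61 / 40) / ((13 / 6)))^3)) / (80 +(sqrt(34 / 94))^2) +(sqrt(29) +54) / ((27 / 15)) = 33042880*sqrt(610) / 379463859 +5*sqrt(29) / 9 +30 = 35.14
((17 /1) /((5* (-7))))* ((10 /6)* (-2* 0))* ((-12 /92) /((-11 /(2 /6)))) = 0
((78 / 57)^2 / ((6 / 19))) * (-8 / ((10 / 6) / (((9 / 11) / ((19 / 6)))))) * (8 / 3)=-389376 / 19855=-19.61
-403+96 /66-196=-6573 /11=-597.55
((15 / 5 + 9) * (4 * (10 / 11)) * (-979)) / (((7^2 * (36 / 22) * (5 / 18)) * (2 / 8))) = -7672.16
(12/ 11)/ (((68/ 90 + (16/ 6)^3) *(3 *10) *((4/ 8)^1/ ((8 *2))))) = 864/ 14641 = 0.06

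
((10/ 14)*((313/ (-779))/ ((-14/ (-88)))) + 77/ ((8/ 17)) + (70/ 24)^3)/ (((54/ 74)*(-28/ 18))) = -455477872453/ 2770298496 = -164.41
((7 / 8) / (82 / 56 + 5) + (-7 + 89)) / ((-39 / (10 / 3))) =-49555 / 7059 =-7.02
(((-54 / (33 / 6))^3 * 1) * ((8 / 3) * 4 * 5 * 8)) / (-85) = 107495424 / 22627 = 4750.76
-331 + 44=-287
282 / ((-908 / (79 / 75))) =-3713 / 11350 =-0.33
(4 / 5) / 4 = 1 / 5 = 0.20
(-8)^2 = 64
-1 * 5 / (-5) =1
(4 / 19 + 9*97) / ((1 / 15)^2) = 3732975 / 19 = 196472.37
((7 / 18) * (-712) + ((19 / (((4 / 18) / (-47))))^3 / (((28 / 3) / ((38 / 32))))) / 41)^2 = 70925063695550216475994768969 / 1748995670016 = 40551880665834573.73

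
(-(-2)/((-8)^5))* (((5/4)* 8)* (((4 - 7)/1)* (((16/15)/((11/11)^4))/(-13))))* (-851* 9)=7659/6656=1.15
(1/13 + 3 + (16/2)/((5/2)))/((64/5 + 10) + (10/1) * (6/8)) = 272/1313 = 0.21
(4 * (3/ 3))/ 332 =1/ 83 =0.01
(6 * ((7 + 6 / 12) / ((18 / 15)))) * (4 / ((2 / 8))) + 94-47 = 647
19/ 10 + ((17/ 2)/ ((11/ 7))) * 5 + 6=34.95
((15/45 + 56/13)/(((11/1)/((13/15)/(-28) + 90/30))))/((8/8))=225707/180180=1.25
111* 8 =888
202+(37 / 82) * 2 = 8319 / 41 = 202.90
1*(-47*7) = -329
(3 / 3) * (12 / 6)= 2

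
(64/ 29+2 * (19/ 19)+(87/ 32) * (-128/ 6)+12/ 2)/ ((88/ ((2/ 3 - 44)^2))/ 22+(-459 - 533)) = 5855850/ 121544539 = 0.05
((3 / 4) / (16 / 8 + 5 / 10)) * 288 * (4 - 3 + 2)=1296 / 5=259.20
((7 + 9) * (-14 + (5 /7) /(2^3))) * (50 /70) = -158.98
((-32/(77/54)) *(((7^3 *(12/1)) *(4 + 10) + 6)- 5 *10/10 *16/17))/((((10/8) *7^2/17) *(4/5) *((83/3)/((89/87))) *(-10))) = 15065925696/9081611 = 1658.95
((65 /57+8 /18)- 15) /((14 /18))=-2294 /133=-17.25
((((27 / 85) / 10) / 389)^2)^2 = 531441 / 11952922624183506250000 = 0.00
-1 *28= -28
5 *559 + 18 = 2813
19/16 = 1.19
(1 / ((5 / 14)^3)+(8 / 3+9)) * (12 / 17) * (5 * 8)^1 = 403424 / 425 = 949.23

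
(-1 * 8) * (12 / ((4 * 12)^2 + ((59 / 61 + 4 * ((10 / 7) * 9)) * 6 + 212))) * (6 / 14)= -8784 / 604285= -0.01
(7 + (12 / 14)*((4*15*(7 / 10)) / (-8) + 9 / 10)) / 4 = 229 / 280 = 0.82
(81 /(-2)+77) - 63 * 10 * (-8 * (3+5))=80713 /2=40356.50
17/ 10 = 1.70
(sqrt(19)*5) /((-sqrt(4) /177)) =-885*sqrt(19) /2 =-1928.81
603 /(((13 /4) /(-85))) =-205020 /13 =-15770.77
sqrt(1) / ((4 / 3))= 3 / 4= 0.75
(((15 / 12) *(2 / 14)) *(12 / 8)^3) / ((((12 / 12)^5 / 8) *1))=135 / 28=4.82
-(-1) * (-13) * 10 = -130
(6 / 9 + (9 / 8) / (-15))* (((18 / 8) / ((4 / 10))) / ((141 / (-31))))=-2201 / 3008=-0.73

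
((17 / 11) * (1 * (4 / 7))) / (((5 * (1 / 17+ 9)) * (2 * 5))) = 289 / 148225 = 0.00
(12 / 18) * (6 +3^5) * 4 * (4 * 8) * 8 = 169984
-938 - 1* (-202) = -736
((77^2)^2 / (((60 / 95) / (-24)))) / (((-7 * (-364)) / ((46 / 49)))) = -6398117 / 13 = -492162.85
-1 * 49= -49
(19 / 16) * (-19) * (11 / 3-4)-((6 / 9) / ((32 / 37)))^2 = 15959 / 2304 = 6.93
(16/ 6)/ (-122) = -4/ 183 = -0.02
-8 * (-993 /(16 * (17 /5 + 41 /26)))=64545 /647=99.76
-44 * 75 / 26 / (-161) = 1650 / 2093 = 0.79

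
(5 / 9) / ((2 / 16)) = 40 / 9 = 4.44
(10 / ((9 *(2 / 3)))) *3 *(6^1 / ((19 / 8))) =240 / 19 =12.63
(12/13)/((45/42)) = 56/65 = 0.86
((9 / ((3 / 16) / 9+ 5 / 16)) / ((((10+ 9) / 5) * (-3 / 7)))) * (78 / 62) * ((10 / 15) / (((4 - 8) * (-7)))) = -585 / 1178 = -0.50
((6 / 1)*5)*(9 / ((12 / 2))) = 45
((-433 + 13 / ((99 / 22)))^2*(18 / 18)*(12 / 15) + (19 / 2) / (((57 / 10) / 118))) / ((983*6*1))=30009107 / 1194345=25.13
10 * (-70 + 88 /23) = -15220 /23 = -661.74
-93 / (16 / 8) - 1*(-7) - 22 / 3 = -281 / 6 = -46.83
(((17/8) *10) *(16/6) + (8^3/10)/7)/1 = 63.98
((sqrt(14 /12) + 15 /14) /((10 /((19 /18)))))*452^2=485222 /21 + 485222*sqrt(42) /135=46399.13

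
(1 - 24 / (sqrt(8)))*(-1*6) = -6 + 36*sqrt(2) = 44.91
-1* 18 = -18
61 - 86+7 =-18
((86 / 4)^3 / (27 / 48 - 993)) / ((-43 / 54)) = 12.58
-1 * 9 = -9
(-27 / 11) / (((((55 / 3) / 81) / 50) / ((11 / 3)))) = -21870 / 11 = -1988.18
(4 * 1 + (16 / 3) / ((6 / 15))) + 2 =58 / 3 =19.33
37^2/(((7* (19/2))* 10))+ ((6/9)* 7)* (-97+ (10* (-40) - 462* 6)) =-30430283/1995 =-15253.27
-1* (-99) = 99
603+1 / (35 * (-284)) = 5993819 / 9940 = 603.00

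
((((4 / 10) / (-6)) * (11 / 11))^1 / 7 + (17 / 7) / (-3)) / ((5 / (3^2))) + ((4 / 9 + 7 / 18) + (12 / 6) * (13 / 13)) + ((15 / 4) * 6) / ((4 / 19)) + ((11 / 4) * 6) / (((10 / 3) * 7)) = 457553 / 4200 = 108.94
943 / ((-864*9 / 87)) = -27347 / 2592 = -10.55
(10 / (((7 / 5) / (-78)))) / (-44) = 975 / 77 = 12.66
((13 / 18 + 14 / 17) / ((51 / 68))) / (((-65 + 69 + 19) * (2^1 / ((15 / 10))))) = 473 / 7038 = 0.07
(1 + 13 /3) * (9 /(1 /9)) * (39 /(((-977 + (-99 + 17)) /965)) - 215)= -38206080 /353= -108232.52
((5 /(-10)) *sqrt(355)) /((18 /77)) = -77 *sqrt(355) /36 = -40.30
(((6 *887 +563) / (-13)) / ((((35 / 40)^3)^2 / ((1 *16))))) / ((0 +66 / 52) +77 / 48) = -107709726720 / 19176787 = -5616.67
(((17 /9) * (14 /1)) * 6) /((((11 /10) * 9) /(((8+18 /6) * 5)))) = 23800 /27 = 881.48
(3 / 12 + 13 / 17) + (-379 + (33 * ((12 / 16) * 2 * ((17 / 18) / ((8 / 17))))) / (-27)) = -5605891 / 14688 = -381.66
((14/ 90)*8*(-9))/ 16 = -7/ 10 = -0.70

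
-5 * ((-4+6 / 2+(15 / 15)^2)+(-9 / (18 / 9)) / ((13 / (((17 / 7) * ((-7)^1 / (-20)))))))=153 / 104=1.47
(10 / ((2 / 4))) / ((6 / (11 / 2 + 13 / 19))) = 1175 / 57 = 20.61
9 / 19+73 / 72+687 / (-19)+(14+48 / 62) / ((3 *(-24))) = -34.88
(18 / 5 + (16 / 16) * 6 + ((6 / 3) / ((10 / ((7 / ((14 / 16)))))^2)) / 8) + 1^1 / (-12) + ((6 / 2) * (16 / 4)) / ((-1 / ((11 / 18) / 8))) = 219 / 25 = 8.76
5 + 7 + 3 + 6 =21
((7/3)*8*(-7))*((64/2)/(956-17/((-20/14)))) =-4.32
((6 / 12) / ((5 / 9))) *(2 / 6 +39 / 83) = 60 / 83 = 0.72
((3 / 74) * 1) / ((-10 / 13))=-39 / 740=-0.05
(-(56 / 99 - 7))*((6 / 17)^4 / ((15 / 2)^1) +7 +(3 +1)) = 2926708603 / 41342895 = 70.79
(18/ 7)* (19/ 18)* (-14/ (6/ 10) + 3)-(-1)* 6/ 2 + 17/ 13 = -50.88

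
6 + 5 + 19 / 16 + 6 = 291 / 16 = 18.19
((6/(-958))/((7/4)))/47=-12/157591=-0.00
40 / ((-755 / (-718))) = 5744 / 151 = 38.04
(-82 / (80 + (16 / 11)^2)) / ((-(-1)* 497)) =-4961 / 2469096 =-0.00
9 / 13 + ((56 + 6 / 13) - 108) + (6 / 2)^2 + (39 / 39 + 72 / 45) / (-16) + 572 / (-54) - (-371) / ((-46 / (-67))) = 315020291 / 645840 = 487.77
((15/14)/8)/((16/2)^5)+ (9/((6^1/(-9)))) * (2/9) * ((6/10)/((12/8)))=-22020021/18350080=-1.20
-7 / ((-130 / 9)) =63 / 130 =0.48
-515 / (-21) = 24.52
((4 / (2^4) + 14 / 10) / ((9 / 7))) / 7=11 / 60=0.18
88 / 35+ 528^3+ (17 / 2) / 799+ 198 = 484281921807 / 3290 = 147198152.52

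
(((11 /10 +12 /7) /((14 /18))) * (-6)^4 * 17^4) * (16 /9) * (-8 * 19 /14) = -12964939439616 /1715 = -7559731451.67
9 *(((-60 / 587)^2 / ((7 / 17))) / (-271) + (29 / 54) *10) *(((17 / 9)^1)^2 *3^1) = 27390616460065 / 52945438833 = 517.34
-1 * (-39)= 39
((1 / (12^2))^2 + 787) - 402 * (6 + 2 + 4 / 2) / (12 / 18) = -108718847 / 20736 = -5243.00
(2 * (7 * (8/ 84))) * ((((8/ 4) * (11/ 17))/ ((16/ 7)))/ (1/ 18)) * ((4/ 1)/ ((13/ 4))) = 3696/ 221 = 16.72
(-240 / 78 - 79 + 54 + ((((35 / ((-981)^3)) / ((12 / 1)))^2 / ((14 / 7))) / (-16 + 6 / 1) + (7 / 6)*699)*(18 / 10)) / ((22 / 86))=229554050574631682220256357 / 40784961817849478074560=5628.40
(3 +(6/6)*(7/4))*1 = 19/4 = 4.75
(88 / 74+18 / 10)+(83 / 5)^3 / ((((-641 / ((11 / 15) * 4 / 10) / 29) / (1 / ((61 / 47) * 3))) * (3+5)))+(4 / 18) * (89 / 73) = 1731042927701 / 1320147512500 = 1.31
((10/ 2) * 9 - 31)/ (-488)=-7/ 244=-0.03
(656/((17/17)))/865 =656/865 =0.76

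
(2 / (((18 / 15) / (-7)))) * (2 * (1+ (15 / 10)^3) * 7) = -8575 / 12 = -714.58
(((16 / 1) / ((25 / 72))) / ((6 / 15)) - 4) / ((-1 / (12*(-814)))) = 1086201.60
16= 16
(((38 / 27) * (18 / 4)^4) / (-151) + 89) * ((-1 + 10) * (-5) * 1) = -4630275 / 1208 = -3833.01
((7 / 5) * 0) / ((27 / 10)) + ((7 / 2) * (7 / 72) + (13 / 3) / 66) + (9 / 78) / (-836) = 158767 / 391248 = 0.41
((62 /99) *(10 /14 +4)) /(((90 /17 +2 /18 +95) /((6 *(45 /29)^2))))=19209150 /45218047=0.42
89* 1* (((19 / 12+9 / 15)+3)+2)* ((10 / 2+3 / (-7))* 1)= 306872 / 105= 2922.59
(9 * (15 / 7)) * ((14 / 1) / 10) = 27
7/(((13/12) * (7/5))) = 60/13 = 4.62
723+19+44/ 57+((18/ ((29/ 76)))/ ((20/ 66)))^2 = 29931381938/ 1198425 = 24975.60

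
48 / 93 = 16 / 31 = 0.52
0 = 0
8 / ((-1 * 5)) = -8 / 5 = -1.60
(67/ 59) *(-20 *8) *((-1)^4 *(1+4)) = -53600/ 59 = -908.47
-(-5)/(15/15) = 5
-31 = -31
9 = 9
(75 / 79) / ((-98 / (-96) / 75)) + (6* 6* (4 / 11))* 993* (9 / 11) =5014368288 / 468391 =10705.52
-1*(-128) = 128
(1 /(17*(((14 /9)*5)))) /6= 3 /2380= 0.00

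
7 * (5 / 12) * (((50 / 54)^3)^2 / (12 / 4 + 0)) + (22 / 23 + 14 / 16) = 1568112749387 / 641568329784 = 2.44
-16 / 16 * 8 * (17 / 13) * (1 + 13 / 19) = -4352 / 247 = -17.62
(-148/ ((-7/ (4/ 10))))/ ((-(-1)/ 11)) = 3256/ 35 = 93.03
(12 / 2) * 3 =18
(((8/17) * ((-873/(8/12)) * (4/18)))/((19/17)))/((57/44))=-34144/361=-94.58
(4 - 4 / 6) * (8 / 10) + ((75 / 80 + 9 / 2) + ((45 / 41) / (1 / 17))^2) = 28744709 / 80688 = 356.25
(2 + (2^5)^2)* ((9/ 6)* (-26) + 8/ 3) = -37278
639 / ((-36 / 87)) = -6177 / 4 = -1544.25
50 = 50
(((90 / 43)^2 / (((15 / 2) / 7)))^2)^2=3266533992960000 / 11688200277601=279.47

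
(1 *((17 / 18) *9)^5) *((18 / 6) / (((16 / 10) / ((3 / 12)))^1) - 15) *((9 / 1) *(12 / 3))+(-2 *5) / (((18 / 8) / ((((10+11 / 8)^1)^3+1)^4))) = -179640633400516062714285 / 8589934592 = -20912922150515.49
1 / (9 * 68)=1 / 612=0.00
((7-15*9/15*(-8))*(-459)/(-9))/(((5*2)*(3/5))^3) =1343/72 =18.65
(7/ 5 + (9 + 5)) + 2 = 87/ 5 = 17.40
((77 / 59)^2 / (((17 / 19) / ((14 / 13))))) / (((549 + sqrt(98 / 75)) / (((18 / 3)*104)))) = 3117008109600 / 1337694723929 - 2649551520*sqrt(6) / 1337694723929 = 2.33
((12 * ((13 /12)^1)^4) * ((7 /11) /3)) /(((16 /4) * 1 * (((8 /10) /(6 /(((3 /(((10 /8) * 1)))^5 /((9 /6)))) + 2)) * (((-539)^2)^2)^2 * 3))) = 758437355 /7001353930107089282840933695488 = 0.00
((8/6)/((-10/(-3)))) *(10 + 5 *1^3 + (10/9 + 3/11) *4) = 4066/495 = 8.21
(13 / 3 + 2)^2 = 361 / 9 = 40.11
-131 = -131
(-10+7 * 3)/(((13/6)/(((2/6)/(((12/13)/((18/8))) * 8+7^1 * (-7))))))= -66/1783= -0.04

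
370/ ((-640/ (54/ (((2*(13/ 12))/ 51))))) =-152847/ 208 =-734.84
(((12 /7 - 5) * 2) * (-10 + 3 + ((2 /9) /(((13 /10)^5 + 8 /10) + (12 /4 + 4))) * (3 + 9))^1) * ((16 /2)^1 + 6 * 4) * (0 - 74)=-2546426521984 /24177153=-105323.67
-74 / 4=-37 / 2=-18.50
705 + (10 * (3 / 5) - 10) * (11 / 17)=11941 / 17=702.41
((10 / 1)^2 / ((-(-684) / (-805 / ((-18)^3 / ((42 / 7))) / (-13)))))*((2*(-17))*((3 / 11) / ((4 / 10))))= 1710625 / 7922772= 0.22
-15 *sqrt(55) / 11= -10.11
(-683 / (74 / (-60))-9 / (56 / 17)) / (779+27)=1141779 / 1670032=0.68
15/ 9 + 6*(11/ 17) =283/ 51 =5.55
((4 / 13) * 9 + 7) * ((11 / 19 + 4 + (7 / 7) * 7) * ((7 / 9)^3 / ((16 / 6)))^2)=821778265 / 233361648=3.52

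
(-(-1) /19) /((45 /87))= 29 /285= 0.10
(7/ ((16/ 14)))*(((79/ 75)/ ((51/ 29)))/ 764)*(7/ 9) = 785813/ 210405600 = 0.00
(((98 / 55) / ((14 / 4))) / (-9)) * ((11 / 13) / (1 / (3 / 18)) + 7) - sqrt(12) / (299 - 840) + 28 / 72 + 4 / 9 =2 * sqrt(3) / 541 + 16579 / 38610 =0.44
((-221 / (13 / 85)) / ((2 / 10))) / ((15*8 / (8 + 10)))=-4335 / 4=-1083.75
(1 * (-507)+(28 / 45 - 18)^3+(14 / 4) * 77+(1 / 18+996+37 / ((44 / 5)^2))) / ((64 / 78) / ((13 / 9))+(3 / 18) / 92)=-7877.09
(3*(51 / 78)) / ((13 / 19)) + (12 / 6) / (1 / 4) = 10.87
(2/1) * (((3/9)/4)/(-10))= -1/60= -0.02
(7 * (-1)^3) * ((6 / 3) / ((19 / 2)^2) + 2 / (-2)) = 2471 / 361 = 6.84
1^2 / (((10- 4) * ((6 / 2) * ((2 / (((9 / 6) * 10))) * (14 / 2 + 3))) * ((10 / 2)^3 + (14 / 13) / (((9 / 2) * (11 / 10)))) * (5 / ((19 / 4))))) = 8151 / 25784800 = 0.00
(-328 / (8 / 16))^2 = 430336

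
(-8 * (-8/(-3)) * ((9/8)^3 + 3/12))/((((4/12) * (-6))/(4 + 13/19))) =83.63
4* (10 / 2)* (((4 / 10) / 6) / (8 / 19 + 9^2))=76 / 4641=0.02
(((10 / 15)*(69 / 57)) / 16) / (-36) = -23 / 16416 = -0.00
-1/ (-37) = 1/ 37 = 0.03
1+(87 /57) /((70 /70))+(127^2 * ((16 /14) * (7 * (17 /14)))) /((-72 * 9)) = -239.27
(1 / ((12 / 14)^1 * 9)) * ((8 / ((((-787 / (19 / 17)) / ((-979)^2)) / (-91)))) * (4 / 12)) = 46400045692 / 1083699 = 42816.36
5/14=0.36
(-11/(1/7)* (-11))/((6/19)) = 16093/6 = 2682.17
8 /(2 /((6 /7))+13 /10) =240 /109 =2.20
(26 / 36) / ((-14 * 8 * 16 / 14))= -13 / 2304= -0.01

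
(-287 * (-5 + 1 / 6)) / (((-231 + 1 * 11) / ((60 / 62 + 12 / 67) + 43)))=-278.36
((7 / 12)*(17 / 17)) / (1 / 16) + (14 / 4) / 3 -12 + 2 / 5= -11 / 10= -1.10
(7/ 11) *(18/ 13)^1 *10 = 8.81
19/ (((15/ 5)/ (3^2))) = 57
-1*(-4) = 4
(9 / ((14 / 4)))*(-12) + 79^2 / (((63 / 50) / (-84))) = -8738048 / 21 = -416097.52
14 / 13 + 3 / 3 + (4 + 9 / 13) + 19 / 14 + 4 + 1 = 2389 / 182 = 13.13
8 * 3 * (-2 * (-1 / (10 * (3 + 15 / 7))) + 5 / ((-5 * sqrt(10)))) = 14 / 15-12 * sqrt(10) / 5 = -6.66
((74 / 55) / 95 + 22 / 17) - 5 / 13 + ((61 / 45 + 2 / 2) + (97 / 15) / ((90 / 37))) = 370248607 / 62355150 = 5.94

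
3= 3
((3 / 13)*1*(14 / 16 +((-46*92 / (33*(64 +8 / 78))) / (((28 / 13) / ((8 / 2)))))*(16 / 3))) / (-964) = 21876031 / 4824820000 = 0.00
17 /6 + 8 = 65 /6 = 10.83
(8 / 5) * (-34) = -272 / 5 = -54.40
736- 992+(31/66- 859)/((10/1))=-225623/660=-341.85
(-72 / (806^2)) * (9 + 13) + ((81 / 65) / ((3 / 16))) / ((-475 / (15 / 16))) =-1200033 / 77144275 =-0.02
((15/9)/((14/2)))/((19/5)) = 25/399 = 0.06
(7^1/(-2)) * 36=-126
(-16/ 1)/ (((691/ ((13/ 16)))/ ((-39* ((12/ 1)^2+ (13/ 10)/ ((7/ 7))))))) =736671/ 6910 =106.61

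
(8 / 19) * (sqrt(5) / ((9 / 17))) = 136 * sqrt(5) / 171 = 1.78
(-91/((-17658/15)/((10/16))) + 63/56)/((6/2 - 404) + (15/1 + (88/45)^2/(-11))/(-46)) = -95304525/32597819912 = -0.00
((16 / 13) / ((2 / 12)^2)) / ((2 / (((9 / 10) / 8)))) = 162 / 65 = 2.49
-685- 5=-690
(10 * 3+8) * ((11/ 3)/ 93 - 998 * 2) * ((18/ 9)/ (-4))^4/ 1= -10580587/ 2232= -4740.41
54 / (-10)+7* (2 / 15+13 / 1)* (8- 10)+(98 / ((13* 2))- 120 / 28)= -259054 / 1365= -189.78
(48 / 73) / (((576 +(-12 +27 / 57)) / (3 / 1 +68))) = 21584 / 260975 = 0.08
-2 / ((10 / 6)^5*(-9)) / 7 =54 / 21875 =0.00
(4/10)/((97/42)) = 0.17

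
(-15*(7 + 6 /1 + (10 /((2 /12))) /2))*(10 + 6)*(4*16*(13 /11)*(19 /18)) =-823932.12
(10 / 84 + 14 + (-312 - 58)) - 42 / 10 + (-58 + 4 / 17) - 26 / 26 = -418.85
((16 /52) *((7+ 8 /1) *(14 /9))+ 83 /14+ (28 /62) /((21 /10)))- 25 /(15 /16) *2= -677213 /16926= -40.01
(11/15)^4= 14641/50625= 0.29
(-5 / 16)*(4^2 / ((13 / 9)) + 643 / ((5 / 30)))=-125745 / 104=-1209.09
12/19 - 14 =-13.37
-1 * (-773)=773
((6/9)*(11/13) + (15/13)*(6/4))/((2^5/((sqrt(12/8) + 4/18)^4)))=44929*sqrt(6)/909792 + 12669083/65505024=0.31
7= 7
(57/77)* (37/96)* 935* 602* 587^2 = 885357985585/16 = 55334874099.06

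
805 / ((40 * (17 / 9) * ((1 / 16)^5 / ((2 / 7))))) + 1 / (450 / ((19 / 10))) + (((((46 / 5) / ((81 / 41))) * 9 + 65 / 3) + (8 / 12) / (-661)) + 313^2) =55454953800901 / 16855500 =3290021.29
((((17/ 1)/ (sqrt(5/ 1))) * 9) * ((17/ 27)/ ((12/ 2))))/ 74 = 289 * sqrt(5)/ 6660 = 0.10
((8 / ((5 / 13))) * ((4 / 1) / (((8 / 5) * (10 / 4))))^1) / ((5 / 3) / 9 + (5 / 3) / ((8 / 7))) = 22464 / 1775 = 12.66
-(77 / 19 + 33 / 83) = -7018 / 1577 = -4.45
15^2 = 225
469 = 469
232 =232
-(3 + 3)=-6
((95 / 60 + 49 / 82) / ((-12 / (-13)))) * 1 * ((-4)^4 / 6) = 111592 / 1107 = 100.81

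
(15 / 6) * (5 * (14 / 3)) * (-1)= -175 / 3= -58.33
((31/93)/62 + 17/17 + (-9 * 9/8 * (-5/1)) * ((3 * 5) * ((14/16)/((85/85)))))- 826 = -955543/5952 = -160.54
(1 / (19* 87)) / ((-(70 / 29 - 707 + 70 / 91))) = 13 / 15124323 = 0.00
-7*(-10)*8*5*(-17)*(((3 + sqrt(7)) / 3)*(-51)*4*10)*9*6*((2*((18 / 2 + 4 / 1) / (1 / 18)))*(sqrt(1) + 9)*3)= 24540122880000*sqrt(7) + 73620368640000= 138547430923446.16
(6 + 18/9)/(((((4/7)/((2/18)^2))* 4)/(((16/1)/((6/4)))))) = 112/243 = 0.46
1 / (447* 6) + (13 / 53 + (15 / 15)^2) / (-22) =-7993 / 142146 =-0.06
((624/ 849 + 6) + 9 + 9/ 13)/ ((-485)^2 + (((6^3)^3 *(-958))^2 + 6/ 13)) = 60436/ 342912497152271315164969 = 0.00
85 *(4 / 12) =28.33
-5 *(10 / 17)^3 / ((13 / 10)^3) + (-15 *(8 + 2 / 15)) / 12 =-688425521 / 64763166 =-10.63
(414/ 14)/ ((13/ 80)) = 16560/ 91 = 181.98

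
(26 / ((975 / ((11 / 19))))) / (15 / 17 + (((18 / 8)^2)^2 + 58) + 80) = 95744 / 1020233025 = 0.00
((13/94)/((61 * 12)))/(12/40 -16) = -65/5401428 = -0.00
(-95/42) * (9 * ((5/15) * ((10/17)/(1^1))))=-475/119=-3.99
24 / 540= 2 / 45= 0.04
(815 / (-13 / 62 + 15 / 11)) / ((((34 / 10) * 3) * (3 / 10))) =27791500 / 120411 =230.81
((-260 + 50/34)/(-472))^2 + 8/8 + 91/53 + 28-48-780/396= -18.95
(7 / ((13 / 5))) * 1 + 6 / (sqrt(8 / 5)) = 35 / 13 + 3 * sqrt(10) / 2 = 7.44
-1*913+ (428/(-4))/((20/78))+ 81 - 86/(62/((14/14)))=-387713/310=-1250.69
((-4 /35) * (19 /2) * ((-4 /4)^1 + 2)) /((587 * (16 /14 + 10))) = -19 /114465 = -0.00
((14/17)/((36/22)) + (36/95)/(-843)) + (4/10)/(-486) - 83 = -1819527233/22055409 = -82.50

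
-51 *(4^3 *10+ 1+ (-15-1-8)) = -31467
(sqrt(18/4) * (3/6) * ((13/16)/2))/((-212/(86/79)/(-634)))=531609 * sqrt(2)/535936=1.40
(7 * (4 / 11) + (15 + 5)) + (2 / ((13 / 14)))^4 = 13844344 / 314171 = 44.07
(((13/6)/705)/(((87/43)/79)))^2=1950193921/135431360100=0.01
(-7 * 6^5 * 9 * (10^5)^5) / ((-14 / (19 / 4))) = 1662120000000000000000000000000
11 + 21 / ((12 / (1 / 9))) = 403 / 36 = 11.19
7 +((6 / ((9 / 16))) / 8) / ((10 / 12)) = 43 / 5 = 8.60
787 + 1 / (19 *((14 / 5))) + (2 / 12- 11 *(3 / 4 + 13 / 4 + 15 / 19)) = 293066 / 399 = 734.50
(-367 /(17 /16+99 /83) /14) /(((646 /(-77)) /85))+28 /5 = 7020088 /56905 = 123.37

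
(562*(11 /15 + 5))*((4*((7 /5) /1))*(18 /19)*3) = 24359328 /475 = 51282.80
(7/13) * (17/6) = 119/78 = 1.53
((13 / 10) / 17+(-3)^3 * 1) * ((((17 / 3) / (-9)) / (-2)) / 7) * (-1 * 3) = 4577 / 1260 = 3.63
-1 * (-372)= 372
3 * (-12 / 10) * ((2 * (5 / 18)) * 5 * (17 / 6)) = -85 / 3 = -28.33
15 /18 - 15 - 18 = -193 /6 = -32.17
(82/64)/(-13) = -41/416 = -0.10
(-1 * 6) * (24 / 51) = -48 / 17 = -2.82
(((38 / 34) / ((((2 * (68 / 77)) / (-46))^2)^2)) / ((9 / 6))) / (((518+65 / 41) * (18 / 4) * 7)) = 1094746744586957 / 52267185223488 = 20.95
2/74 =1/37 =0.03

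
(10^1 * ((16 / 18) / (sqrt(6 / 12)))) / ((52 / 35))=700 * sqrt(2) / 117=8.46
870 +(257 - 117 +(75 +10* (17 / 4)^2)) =10125 / 8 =1265.62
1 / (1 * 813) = 1 / 813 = 0.00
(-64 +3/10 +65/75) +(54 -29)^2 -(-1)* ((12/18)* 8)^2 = 10631/18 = 590.61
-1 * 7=-7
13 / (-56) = -13 / 56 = -0.23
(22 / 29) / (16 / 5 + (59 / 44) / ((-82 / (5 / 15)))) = 0.24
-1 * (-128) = 128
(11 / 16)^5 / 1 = 161051 / 1048576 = 0.15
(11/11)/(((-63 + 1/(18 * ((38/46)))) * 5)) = -342/107615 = -0.00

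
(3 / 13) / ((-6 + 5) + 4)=1 / 13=0.08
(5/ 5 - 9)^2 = 64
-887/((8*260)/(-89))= 78943/2080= 37.95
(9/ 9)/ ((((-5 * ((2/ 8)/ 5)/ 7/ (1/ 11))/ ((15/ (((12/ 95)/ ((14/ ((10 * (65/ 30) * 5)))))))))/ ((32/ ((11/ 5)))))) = -893760/ 1573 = -568.19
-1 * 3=-3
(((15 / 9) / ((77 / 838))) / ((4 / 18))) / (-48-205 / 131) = -823335 / 499961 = -1.65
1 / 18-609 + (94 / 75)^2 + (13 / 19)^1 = -14408873 / 23750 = -606.69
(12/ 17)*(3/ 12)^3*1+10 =2723/ 272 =10.01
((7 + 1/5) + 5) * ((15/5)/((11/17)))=56.56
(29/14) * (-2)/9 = -29/63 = -0.46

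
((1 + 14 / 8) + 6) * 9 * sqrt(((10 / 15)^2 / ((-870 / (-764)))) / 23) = 7 * sqrt(3821910) / 1334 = 10.26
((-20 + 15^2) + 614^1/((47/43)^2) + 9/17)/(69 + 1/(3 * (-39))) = 790279659/75781954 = 10.43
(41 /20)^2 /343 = 0.01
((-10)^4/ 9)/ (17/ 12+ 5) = 40000/ 231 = 173.16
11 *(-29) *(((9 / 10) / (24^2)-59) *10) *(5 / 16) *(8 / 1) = 60225605 / 128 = 470512.54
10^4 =10000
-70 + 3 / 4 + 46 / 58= -7941 / 116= -68.46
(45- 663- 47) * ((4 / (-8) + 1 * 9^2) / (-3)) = 107065 / 6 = 17844.17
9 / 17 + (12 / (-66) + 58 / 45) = 13771 / 8415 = 1.64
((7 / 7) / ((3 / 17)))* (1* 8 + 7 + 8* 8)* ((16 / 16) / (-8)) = -1343 / 24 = -55.96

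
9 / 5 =1.80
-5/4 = -1.25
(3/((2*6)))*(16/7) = 4/7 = 0.57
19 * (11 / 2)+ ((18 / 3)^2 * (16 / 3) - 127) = 339 / 2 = 169.50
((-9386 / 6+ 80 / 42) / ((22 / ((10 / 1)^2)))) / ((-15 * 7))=109370 / 1617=67.64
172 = 172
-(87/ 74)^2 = -1.38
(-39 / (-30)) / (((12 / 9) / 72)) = 351 / 5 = 70.20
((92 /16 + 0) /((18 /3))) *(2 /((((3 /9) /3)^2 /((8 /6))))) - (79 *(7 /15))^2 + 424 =-163834 /225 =-728.15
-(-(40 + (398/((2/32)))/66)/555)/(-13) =-4504/238095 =-0.02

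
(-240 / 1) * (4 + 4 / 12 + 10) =-3440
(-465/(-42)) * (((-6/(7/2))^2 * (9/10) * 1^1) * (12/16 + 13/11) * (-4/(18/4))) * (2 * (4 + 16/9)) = -2192320/3773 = -581.05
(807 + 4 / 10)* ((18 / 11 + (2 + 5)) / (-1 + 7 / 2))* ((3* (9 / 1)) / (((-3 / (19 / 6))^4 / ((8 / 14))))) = 908728333 / 17010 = 53423.18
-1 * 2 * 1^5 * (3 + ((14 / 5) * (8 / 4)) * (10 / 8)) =-20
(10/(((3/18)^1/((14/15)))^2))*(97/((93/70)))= 2129344/93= 22896.17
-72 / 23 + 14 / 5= -38 / 115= -0.33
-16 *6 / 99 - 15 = -527 / 33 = -15.97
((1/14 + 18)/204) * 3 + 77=73557/952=77.27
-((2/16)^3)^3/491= -1/65900904448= -0.00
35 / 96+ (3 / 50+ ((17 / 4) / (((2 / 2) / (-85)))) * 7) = -6067981 / 2400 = -2528.33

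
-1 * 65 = -65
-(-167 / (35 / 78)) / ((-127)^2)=13026 / 564515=0.02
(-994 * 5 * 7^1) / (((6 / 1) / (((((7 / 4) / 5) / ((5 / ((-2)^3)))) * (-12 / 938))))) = -13916 / 335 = -41.54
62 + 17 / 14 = 885 / 14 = 63.21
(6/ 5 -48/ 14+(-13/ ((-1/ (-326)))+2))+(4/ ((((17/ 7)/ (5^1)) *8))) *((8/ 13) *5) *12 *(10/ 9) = -97368094/ 23205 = -4196.00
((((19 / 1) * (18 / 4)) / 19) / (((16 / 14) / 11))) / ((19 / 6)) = 2079 / 152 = 13.68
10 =10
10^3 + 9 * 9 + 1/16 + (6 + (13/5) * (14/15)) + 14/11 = 14398057/13200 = 1090.76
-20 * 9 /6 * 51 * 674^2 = -695042280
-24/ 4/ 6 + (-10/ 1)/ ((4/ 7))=-37/ 2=-18.50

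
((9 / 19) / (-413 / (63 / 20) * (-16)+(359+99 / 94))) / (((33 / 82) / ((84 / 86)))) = 8740872 / 18686893775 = 0.00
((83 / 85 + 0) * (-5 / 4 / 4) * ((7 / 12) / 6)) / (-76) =581 / 1488384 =0.00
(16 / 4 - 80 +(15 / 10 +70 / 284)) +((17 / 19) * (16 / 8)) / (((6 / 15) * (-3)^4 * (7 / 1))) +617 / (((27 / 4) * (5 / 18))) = 974541391 / 3824415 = 254.82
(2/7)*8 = 16/7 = 2.29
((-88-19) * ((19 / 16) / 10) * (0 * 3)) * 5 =0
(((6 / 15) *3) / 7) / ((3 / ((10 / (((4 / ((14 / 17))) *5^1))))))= 2 / 85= 0.02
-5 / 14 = -0.36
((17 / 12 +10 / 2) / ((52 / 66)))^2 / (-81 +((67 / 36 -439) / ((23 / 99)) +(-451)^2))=16500407 / 50111428432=0.00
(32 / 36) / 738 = 4 / 3321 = 0.00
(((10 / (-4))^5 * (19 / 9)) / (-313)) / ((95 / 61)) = 38125 / 90144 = 0.42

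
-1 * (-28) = 28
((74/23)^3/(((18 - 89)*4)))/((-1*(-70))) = -50653/30234995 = -0.00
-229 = -229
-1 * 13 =-13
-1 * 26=-26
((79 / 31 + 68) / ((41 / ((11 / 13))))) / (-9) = -2673 / 16523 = -0.16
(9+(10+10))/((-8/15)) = -435/8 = -54.38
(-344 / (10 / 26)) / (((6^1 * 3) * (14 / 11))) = -12298 / 315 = -39.04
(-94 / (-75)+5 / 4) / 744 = 751 / 223200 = 0.00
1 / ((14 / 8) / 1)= 4 / 7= 0.57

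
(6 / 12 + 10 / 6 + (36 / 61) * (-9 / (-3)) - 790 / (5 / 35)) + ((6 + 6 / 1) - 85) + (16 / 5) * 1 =-10240429 / 1830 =-5595.86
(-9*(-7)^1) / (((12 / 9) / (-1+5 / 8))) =-567 / 32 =-17.72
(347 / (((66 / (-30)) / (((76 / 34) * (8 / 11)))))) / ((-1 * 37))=527440 / 76109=6.93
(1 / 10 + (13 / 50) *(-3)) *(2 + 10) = -8.16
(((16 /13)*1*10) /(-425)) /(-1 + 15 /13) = -16 /85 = -0.19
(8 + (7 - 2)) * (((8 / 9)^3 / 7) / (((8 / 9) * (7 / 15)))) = 3.14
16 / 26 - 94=-1214 / 13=-93.38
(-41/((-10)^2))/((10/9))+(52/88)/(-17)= -75503/187000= -0.40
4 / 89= 0.04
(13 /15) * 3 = 13 /5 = 2.60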